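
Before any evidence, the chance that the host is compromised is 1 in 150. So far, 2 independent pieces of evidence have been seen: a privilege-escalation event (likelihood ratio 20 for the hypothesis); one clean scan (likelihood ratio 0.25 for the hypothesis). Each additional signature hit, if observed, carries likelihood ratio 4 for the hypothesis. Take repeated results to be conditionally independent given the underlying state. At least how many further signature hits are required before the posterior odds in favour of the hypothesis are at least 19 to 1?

5

Prior odds = (1/150)/(149/150) = 1/149.
Combined Bayes factor of the evidence already in hand = 20 × 0.25 = 5.
Odds after that evidence = (1/149) × 5 = 5/149.
Target odds = 19.
Need 4ⁿ ≥ 19 ÷ (5/149) = 566.2.
4⁴ = 256 falls short of 566.2 but 4⁵ = 1024 reaches it, so n = 5.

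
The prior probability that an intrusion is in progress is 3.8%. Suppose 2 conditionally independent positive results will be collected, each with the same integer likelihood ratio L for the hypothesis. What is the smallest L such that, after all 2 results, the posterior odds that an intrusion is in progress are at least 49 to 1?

Prior odds = 0.038/0.962 = 19/481.
Target odds = 49.
Need L² ≥ 49 ÷ (19/481) = 23569/19.
35² = 1225 < 23569/19 ≤ 1296 = 36², so L = 36.

36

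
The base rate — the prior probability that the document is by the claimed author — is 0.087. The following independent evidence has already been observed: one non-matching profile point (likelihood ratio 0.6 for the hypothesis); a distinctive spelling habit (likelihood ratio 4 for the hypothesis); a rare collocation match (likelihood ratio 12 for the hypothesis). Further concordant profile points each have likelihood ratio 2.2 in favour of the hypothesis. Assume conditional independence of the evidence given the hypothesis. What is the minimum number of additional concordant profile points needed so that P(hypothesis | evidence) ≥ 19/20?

Prior odds = 0.087/0.913 = 87/913.
Combined Bayes factor of the evidence already in hand = 0.6 × 4 × 12 = 28.8.
Odds after that evidence = (87/913) × 28.8 = 12528/4565.
Target odds = 0.95/0.05 = 19.
Need 2.2ⁿ ≥ 19 ÷ (12528/4565) = 86735/12528.
2.2² = 4.84 falls short of 86735/12528 but 2.2³ = 10.648 reaches it, so n = 3.

3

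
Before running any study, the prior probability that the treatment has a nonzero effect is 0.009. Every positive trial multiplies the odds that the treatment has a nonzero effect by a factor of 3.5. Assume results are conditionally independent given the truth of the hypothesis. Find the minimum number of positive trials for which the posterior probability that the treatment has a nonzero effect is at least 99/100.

8

Prior odds = 0.009/0.991 = 9/991.
Likelihood ratio per positive trial = 3.5.
Target posterior odds = 0.99/0.01 = 99.
Require 3.5ⁿ ≥ 99 ÷ (9/991) = 10901.
3.5⁷ = 823543/128 falls short of 10901 but 3.5⁸ = 5764801/256 reaches it, so n = 8.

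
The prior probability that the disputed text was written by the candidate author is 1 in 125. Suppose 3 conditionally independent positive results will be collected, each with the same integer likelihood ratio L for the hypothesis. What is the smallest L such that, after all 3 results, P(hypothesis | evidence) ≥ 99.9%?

Prior odds = 0.008/0.992 = 1/124.
Target odds = 0.999/0.001 = 999.
Need L³ ≥ 999 ÷ (1/124) = 123876.
49³ = 117649 < 123876 ≤ 125000 = 50³, so L = 50.

50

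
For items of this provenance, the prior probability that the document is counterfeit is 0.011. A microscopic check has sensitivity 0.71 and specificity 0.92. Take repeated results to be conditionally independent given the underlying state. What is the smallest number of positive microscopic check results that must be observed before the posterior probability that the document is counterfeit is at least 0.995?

5

Prior odds: 0.011 ÷ 0.989 = 11/989.
False-positive rate = 1 − 0.92 = 0.08; likelihood ratio of a positive = 0.71/0.08 = 8.875.
Target posterior odds = 0.995/0.005 = 199.
Require 8.875ⁿ ≥ 199 ÷ (11/989) = 196811/11.
8.875⁴ = 25411681/4096 falls short of 196811/11 but 8.875⁵ ≈55060.7 reaches it, so n = 5.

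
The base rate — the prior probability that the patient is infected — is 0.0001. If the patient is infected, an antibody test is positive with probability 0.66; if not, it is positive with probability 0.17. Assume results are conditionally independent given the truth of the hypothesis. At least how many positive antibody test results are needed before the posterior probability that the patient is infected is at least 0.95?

9

Prior odds: 0.0001 ÷ 0.9999 = 1/9999.
Likelihood ratio of a positive = 0.66/0.17 = 66/17.
Target odds: 0.95 ÷ 0.05 = 19.
Need (1/9999) × (66/17)ⁿ ≥ 19, i.e. (66/17)ⁿ ≥ 189981.
(66/17)⁸ ≈51613.1 falls short of 189981 but (66/17)⁹ ≈200380 reaches it, so n = 9.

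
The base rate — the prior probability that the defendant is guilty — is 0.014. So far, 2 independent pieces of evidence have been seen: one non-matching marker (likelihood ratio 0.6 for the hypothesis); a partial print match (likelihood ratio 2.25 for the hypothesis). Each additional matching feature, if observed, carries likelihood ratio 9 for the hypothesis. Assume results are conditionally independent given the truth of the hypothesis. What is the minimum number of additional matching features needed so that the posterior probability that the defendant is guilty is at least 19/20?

Prior odds = 0.014/0.986 = 7/493.
Combined Bayes factor of the evidence already in hand = 0.6 × 2.25 = 1.35.
Odds after that evidence = (7/493) × 1.35 = 189/9860.
Target odds = 0.95/0.05 = 19.
Need 9ⁿ ≥ 19 ÷ (189/9860) = 187340/189.
9³ = 729 falls short of 187340/189 but 9⁴ = 6561 reaches it, so n = 4.

4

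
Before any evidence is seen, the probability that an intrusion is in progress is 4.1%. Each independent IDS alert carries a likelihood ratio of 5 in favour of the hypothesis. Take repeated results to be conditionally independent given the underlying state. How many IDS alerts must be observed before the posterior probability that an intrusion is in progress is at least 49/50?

Prior odds = 0.041/0.959 = 41/959.
Likelihood ratio per IDS alert = 5.
Target posterior odds = 0.98/0.02 = 49.
Require 5ⁿ ≥ 49 ÷ (41/959) = 46991/41.
5⁴ = 625 falls short of 46991/41 but 5⁵ = 3125 reaches it, so n = 5.

5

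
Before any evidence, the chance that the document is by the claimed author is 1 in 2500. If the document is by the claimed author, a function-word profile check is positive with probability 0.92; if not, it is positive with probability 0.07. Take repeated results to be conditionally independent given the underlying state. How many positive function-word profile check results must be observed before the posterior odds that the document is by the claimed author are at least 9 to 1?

Prior odds: 0.0004 ÷ 0.9996 = 1/2499.
Likelihood ratio of a positive = 0.92/0.07 = 92/7.
Target odds = 9.
Require (92/7)ⁿ ≥ 9 ÷ (1/2499) = 22491.
(92/7)³ = 778688/343 falls short of 22491 but (92/7)⁴ = 71639296/2401 reaches it, so n = 4.

4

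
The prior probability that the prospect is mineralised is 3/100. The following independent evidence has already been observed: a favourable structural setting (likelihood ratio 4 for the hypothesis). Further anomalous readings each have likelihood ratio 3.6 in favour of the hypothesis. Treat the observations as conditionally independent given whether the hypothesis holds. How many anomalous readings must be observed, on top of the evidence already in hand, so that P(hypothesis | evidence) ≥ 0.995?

Prior odds = 0.03/0.97 = 3/97.
Bayes factor of the evidence already in hand = 4.
Odds after that evidence = (3/97) × 4 = 12/97.
Target odds = 0.995/0.005 = 199.
Need 3.6ⁿ ≥ 199 ÷ (12/97) = 19303/12.
3.6⁵ = 604.66176 falls short of 19303/12 but 3.6⁶ = 34012224/15625 reaches it, so n = 6.

6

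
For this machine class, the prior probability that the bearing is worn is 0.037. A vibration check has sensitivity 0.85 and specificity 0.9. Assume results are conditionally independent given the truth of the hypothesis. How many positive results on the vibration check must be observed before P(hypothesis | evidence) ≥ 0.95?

Prior odds = 0.037/0.963 = 37/963.
False-positive rate = 1 − 0.9 = 0.1; likelihood ratio of a positive = 0.85/0.1 = 8.5.
Target odds: 0.95 ÷ 0.05 = 19.
Require 8.5ⁿ ≥ 19 ÷ (37/963) = 18297/37.
8.5² = 72.25 falls short of 18297/37 but 8.5³ = 614.125 reaches it, so n = 3.

3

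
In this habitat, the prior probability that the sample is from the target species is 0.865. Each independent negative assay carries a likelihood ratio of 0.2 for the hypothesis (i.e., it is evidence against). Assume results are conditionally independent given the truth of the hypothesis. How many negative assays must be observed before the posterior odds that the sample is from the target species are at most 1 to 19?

3

Prior odds: 0.865 ÷ 0.135 = 173/27.
Likelihood ratio per negative assay = 0.2.
Target odds = 1/19.
Need (173/27) × 0.2ⁿ ≤ 1/19, i.e. 0.2ⁿ ≤ 27/3287.
0.2² = 0.04 is still above 27/3287 but 0.2³ = 0.008 is at or below it, so n = 3.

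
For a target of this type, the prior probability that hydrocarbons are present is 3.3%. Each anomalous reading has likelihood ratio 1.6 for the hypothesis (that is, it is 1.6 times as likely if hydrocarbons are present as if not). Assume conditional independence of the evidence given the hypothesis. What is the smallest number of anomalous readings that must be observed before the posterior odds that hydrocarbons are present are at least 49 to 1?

16

Prior odds: 0.033 ÷ 0.967 = 33/967.
Likelihood ratio per anomalous reading = 1.6.
Target odds = 49.
Need (33/967) × 1.6ⁿ ≥ 49, i.e. 1.6ⁿ ≥ 47383/33.
1.6¹⁵ ≈1152.92 falls short of 47383/33 but 1.6¹⁶ ≈1844.67 reaches it, so n = 16.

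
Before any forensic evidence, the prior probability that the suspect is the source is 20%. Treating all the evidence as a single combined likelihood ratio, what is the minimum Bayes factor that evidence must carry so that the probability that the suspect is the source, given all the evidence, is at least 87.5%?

28

Prior odds = 0.2/0.8 = 0.25.
Target odds = 0.875/0.125 = 7.
Required Bayes factor = 7 ÷ 0.25 = 28.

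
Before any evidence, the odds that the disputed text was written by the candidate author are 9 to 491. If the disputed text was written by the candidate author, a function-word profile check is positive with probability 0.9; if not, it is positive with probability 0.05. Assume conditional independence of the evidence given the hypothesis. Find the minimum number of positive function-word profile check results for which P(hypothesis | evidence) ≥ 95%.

Prior odds = 9/491.
Likelihood ratio of a positive = 0.9/0.05 = 18.
Target odds: 0.95 ÷ 0.05 = 19.
Need (9/491) × 18ⁿ ≥ 19, i.e. 18ⁿ ≥ 9329/9.
18² = 324 falls short of 9329/9 but 18³ = 5832 reaches it, so n = 3.

3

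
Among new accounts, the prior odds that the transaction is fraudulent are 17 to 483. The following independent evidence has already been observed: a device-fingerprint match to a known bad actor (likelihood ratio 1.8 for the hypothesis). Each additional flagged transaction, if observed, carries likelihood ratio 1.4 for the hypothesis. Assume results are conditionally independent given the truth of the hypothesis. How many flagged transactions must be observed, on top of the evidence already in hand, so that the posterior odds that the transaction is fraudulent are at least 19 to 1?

Prior odds = 17/483.
Bayes factor of the evidence already in hand = 1.8.
Odds after that evidence = (17/483) × 1.8 = 51/805.
Target odds = 19.
Need 1.4ⁿ ≥ 19 ÷ (51/805) = 15295/51.
1.4¹⁶ ≈217.795 falls short of 15295/51 but 1.4¹⁷ ≈304.913 reaches it, so n = 17.

17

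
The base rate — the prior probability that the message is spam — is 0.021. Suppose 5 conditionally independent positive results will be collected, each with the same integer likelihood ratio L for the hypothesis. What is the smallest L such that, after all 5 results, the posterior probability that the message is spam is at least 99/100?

Prior odds = 0.021/0.979 = 21/979.
Target odds = 0.99/0.01 = 99.
Need L⁵ ≥ 99 ÷ (21/979) = 32307/7.
5⁵ = 3125 < 32307/7 ≤ 7776 = 6⁵, so L = 6.

6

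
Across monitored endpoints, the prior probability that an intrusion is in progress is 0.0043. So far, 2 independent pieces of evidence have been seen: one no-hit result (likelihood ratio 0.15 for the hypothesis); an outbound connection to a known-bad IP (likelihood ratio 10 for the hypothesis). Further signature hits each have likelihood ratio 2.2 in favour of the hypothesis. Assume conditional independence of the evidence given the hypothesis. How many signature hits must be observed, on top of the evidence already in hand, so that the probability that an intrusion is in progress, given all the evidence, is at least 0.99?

13

Prior odds = 0.0043/0.9957 = 43/9957.
Combined Bayes factor of the evidence already in hand = 0.15 × 10 = 1.5.
Odds after that evidence = (43/9957) × 1.5 = 43/6638.
Target odds = 0.99/0.01 = 99.
Need 2.2ⁿ ≥ 99 ÷ (43/6638) = 657162/43.
2.2¹² ≈12855 falls short of 657162/43 but 2.2¹³ ≈28281 reaches it, so n = 13.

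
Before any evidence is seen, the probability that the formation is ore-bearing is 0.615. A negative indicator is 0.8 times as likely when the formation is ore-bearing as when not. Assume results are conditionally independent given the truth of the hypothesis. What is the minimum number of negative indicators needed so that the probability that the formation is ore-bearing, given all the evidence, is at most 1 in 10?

12

Prior odds = 0.615/0.385 = 123/77.
Likelihood ratio per negative indicator = 0.8.
Target posterior odds = 0.1/0.9 = 1/9.
Require 0.8ⁿ ≤ 1/9 ÷ (123/77) = 77/1107.
0.8¹¹ = 4194304/48828125 is still above 77/1107 but 0.8¹² = 16777216/244140625 is at or below it, so n = 12.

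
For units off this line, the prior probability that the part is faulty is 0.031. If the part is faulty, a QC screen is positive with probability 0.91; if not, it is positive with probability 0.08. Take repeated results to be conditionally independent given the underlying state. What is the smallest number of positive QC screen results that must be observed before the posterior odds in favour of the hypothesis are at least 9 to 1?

Prior odds: 0.031 ÷ 0.969 = 31/969.
Likelihood ratio of a positive = 0.91/0.08 = 11.375.
Target odds = 9.
Need (31/969) × 11.375ⁿ ≥ 9, i.e. 11.375ⁿ ≥ 8721/31.
11.375² = 129.390625 falls short of 8721/31 but 11.375³ = 753571/512 reaches it, so n = 3.

3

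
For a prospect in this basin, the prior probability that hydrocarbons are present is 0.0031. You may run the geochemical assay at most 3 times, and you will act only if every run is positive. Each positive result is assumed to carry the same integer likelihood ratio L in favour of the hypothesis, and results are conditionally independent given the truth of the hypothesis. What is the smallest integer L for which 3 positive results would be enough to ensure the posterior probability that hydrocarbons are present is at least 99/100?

32

Prior odds = 0.0031/0.9969 = 31/9969.
Target odds = 0.99/0.01 = 99.
Need L³ ≥ 99 ÷ (31/9969) = 986931/31.
31³ = 29791 < 986931/31 ≤ 32768 = 32³, so L = 32.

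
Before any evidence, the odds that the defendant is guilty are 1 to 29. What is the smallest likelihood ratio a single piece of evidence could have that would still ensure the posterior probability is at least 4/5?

Prior odds = 1/29.
Target odds = 0.8/0.2 = 4.
Required Bayes factor = 4 ÷ (1/29) = 116.

116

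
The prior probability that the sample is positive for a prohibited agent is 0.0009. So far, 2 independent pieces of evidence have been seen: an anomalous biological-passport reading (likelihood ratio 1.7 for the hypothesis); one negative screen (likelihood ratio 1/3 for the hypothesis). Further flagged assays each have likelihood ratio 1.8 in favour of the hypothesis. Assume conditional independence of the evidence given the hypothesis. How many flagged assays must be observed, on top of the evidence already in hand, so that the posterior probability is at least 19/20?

18

Prior odds = 0.0009/0.9991 = 9/9991.
Combined Bayes factor of the evidence already in hand = 1.7 × (1/3) = 17/30.
Odds after that evidence = (9/9991) × 17/30 = 51/99910.
Target odds = 0.95/0.05 = 19.
Need 1.8ⁿ ≥ 19 ÷ (51/99910) = 1898290/51.
1.8¹⁷ ≈21859.1 falls short of 1898290/51 but 1.8¹⁸ ≈39346.4 reaches it, so n = 18.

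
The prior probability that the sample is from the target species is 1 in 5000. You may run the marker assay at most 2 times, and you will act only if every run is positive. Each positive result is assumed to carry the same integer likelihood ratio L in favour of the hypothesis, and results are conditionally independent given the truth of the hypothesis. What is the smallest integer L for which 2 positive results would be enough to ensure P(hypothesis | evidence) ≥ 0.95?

Prior odds = 0.0002/0.9998 = 1/4999.
Target odds = 0.95/0.05 = 19.
Need L² ≥ 19 ÷ (1/4999) = 94981.
308² = 94864 < 94981 ≤ 95481 = 309², so L = 309.

309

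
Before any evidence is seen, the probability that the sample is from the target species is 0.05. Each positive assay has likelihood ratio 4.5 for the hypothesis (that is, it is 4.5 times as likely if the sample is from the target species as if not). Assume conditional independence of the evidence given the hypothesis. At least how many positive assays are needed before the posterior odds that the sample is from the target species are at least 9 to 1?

4

Prior odds = 0.05/0.95 = 1/19.
Likelihood ratio per positive assay = 4.5.
Target odds = 9.
Require 4.5ⁿ ≥ 9 ÷ (1/19) = 171.
4.5³ = 91.125 falls short of 171 but 4.5⁴ = 410.0625 reaches it, so n = 4.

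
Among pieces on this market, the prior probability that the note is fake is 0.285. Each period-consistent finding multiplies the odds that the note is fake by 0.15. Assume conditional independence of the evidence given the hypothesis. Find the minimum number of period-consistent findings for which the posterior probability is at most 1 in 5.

1

Prior odds = 0.285/0.715 = 57/143.
Likelihood ratio per period-consistent finding = 0.15.
Target posterior odds = 0.2/0.8 = 0.25.
Need (57/143) × 0.15ⁿ ≤ 0.25, i.e. 0.15ⁿ ≤ 143/228.
0.15¹ = 0.15, which is already at or below the required 143/228; so n = 1.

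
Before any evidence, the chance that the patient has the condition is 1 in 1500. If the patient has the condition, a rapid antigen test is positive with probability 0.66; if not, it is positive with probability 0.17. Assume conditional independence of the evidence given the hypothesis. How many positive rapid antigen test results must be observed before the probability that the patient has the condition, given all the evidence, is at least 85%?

Prior odds = (1/1500)/(1499/1500) = 1/1499.
Likelihood ratio of a positive = 0.66/0.17 = 66/17.
Target odds: 0.85 ÷ 0.15 = 17/3.
Need (1/1499) × (66/17)ⁿ ≥ 17/3, i.e. (66/17)ⁿ ≥ 25483/3.
(66/17)⁶ ≈3424.29 falls short of 25483/3 but (66/17)⁷ ≈13294.3 reaches it, so n = 7.

7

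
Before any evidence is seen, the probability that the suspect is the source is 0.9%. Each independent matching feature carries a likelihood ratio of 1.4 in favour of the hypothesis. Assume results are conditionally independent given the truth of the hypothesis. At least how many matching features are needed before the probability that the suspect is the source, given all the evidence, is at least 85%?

20

Prior odds: 0.009 ÷ 0.991 = 9/991.
Likelihood ratio per matching feature = 1.4.
Target posterior odds = 0.85/0.15 = 17/3.
Require 1.4ⁿ ≥ 17/3 ÷ (9/991) = 16847/27.
1.4¹⁹ ≈597.63 falls short of 16847/27 but 1.4²⁰ ≈836.683 reaches it, so n = 20.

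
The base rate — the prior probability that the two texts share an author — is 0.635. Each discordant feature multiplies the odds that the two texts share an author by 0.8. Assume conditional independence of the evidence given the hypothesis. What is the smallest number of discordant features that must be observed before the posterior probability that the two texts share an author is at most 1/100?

24

Prior odds: 0.635 ÷ 0.365 = 127/73.
Likelihood ratio per discordant feature = 0.8.
Target posterior odds = 0.01/0.99 = 1/99.
Need (127/73) × 0.8ⁿ ≤ 1/99, i.e. 0.8ⁿ ≤ 73/12573.
0.8²³ ≈0.00590296 is still above 73/12573 but 0.8²⁴ ≈0.00472237 is at or below it, so n = 24.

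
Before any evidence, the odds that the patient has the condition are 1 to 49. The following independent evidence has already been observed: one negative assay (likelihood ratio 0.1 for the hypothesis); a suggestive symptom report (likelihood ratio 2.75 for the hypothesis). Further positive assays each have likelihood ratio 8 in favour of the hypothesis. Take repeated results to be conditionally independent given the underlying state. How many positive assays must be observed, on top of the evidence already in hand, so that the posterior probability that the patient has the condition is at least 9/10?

Prior odds = 1/49.
Combined Bayes factor of the evidence already in hand = 0.1 × 2.75 = 0.275.
Odds after that evidence = (1/49) × 0.275 = 11/1960.
Target odds = 0.9/0.1 = 9.
Need 8ⁿ ≥ 9 ÷ (11/1960) = 17640/11.
8³ = 512 falls short of 17640/11 but 8⁴ = 4096 reaches it, so n = 4.

4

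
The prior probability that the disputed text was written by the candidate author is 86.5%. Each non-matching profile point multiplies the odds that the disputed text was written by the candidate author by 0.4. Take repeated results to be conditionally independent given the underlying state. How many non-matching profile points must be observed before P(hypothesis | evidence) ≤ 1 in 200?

Prior odds: 0.865 ÷ 0.135 = 173/27.
Likelihood ratio per non-matching profile point = 0.4.
Target posterior odds = 0.005/0.995 = 1/199.
Require 0.4ⁿ ≤ 1/199 ÷ (173/27) = 27/34427.
0.4⁷ = 128/78125 is still above 27/34427 but 0.4⁸ = 256/390625 is at or below it, so n = 8.

8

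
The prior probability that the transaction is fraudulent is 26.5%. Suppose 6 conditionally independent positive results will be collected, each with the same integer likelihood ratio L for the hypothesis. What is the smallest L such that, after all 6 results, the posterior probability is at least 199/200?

3

Prior odds = 0.265/0.735 = 53/147.
Target odds = 0.995/0.005 = 199.
Need L⁶ ≥ 199 ÷ (53/147) = 29253/53.
2⁶ = 64 < 29253/53 ≤ 729 = 3⁶, so L = 3.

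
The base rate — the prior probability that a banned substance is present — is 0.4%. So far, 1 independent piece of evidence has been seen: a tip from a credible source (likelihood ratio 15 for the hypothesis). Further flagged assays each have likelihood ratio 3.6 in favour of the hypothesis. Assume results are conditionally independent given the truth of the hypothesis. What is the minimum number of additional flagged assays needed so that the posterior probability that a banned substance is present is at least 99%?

Prior odds = 0.004/0.996 = 1/249.
Bayes factor of the evidence already in hand = 15.
Odds after that evidence = (1/249) × 15 = 5/83.
Target odds = 0.99/0.01 = 99.
Need 3.6ⁿ ≥ 99 ÷ (5/83) = 1643.4.
3.6⁵ = 604.66176 falls short of 1643.4 but 3.6⁶ = 34012224/15625 reaches it, so n = 6.

6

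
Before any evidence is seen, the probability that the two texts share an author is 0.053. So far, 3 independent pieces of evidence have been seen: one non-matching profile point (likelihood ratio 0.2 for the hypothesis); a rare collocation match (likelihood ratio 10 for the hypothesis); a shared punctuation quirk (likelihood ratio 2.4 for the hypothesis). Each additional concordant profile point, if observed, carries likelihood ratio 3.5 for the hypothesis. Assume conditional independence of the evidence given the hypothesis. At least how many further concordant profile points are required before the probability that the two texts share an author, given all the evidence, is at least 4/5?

3

Prior odds = 0.053/0.947 = 53/947.
Combined Bayes factor of the evidence already in hand = 0.2 × 10 × 2.4 = 4.8.
Odds after that evidence = (53/947) × 4.8 = 1272/4735.
Target odds = 0.8/0.2 = 4.
Need 3.5ⁿ ≥ 4 ÷ (1272/4735) = 4735/318.
3.5² = 12.25 falls short of 4735/318 but 3.5³ = 42.875 reaches it, so n = 3.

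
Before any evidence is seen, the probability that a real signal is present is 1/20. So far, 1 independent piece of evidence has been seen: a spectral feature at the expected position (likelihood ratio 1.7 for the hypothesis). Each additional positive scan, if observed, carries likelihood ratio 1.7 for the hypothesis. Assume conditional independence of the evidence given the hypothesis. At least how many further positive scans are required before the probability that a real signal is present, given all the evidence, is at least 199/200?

Prior odds = 0.05/0.95 = 1/19.
Bayes factor of the evidence already in hand = 1.7.
Odds after that evidence = (1/19) × 1.7 = 17/190.
Target odds = 0.995/0.005 = 199.
Need 1.7ⁿ ≥ 199 ÷ (17/190) = 37810/17.
1.7¹⁴ ≈1683.78 falls short of 37810/17 but 1.7¹⁵ ≈2862.42 reaches it, so n = 15.

15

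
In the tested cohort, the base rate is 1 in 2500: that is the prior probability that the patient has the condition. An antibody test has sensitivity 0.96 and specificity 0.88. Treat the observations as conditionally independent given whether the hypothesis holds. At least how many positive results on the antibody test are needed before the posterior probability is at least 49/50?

6

Prior odds = 0.0004/0.9996 = 1/2499.
False-positive rate = 1 − 0.88 = 0.12; likelihood ratio of a positive = 0.96/0.12 = 8.
Target odds: 0.98 ÷ 0.02 = 49.
Need (1/2499) × 8ⁿ ≥ 49, i.e. 8ⁿ ≥ 122451.
8⁵ = 32768 falls short of 122451 but 8⁶ = 262144 reaches it, so n = 6.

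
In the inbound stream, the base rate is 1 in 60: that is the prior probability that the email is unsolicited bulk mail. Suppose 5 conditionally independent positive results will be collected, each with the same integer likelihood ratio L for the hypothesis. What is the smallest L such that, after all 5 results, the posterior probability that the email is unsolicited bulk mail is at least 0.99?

6

Prior odds = (1/60)/(59/60) = 1/59.
Target odds = 0.99/0.01 = 99.
Need L⁵ ≥ 99 ÷ (1/59) = 5841.
5⁵ = 3125 < 5841 ≤ 7776 = 6⁵, so L = 6.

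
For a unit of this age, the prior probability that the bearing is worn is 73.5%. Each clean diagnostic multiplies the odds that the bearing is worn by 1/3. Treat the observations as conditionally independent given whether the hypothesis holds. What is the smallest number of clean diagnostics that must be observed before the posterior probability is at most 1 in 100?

Prior odds: 0.735 ÷ 0.265 = 147/53.
Likelihood ratio per clean diagnostic = 1/3.
Target odds: 0.01 ÷ 0.99 = 1/99.
Require (1/3)ⁿ ≤ 1/99 ÷ (147/53) = 53/14553.
(1/3)⁵ = 1/243 is still above 53/14553 but (1/3)⁶ = 1/729 is at or below it, so n = 6.

6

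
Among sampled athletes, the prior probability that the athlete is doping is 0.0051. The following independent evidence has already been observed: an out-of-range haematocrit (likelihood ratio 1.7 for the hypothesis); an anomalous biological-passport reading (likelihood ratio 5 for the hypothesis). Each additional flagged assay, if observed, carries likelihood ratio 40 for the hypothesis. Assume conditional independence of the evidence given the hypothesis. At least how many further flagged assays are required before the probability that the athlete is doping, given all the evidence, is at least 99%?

3

Prior odds = 0.0051/0.9949 = 51/9949.
Combined Bayes factor of the evidence already in hand = 1.7 × 5 = 8.5.
Odds after that evidence = (51/9949) × 8.5 = 867/19898.
Target odds = 0.99/0.01 = 99.
Need 40ⁿ ≥ 99 ÷ (867/19898) = 656634/289.
40² = 1600 falls short of 656634/289 but 40³ = 64000 reaches it, so n = 3.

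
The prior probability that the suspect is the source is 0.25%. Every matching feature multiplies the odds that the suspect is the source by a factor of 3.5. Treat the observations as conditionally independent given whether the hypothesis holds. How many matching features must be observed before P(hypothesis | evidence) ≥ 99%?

9

Prior odds = 0.0025/0.9975 = 1/399.
Likelihood ratio per matching feature = 3.5.
Target posterior odds = 0.99/0.01 = 99.
Require 3.5ⁿ ≥ 99 ÷ (1/399) = 39501.
3.5⁸ = 5764801/256 falls short of 39501 but 3.5⁹ = 40353607/512 reaches it, so n = 9.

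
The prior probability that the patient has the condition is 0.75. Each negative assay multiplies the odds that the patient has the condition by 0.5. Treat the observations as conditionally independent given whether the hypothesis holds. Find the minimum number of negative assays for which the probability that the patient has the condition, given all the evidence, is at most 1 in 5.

Prior odds: 0.75 ÷ 0.25 = 3.
Likelihood ratio per negative assay = 0.5.
Target odds: 0.2 ÷ 0.8 = 0.25.
Require 0.5ⁿ ≤ 0.25 ÷ 3 = 1/12.
0.5³ = 0.125 is still above 1/12 but 0.5⁴ = 0.0625 is at or below it, so n = 4.

4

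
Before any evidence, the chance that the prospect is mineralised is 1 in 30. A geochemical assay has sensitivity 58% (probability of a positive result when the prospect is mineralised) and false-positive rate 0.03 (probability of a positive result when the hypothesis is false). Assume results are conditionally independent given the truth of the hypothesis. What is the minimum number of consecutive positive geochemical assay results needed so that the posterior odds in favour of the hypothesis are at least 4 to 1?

2

Prior odds: (1/30) ÷ (29/30) = 1/29.
Likelihood ratio of a positive result = 0.58/0.03 = 58/3.
Target odds = 4.
Require (58/3)ⁿ ≥ 4 ÷ (1/29) = 116.
(58/3)¹ = 58/3 falls short of 116 but (58/3)² = 3364/9 reaches it, so n = 2.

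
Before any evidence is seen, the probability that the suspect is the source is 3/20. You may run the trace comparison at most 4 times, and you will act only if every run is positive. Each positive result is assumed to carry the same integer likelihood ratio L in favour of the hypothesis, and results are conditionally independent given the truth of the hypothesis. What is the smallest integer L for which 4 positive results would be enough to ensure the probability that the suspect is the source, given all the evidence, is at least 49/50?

5

Prior odds = 0.15/0.85 = 3/17.
Target odds = 0.98/0.02 = 49.
Need L⁴ ≥ 49 ÷ (3/17) = 833/3.
4⁴ = 256 < 833/3 ≤ 625 = 5⁴, so L = 5.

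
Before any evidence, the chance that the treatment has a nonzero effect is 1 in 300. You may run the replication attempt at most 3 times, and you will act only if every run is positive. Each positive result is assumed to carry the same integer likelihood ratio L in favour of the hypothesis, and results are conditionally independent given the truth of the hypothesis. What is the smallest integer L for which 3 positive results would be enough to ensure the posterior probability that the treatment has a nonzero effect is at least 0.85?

Prior odds = (1/300)/(299/300) = 1/299.
Target odds = 0.85/0.15 = 17/3.
Need L³ ≥ 17/3 ÷ (1/299) = 5083/3.
11³ = 1331 < 5083/3 ≤ 1728 = 12³, so L = 12.

12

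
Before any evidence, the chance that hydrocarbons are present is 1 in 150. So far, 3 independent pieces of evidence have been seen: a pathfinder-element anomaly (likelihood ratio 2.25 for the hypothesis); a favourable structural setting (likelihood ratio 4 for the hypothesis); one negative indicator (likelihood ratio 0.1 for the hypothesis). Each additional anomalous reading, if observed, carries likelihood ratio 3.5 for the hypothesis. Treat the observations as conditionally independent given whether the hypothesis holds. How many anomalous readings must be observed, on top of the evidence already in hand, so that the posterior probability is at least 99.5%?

9

Prior odds = (1/150)/(149/150) = 1/149.
Combined Bayes factor of the evidence already in hand = 2.25 × 4 × 0.1 = 0.9.
Odds after that evidence = (1/149) × 0.9 = 9/1490.
Target odds = 0.995/0.005 = 199.
Need 3.5ⁿ ≥ 199 ÷ (9/1490) = 296510/9.
3.5⁸ = 5764801/256 falls short of 296510/9 but 3.5⁹ = 40353607/512 reaches it, so n = 9.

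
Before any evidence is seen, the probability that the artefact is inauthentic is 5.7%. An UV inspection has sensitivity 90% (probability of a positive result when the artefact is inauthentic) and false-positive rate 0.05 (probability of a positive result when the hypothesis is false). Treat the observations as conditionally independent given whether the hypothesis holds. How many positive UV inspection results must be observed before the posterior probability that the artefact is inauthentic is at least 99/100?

3

Prior odds: 0.057 ÷ 0.943 = 57/943.
Likelihood ratio of a positive result = 0.9/0.05 = 18.
Target posterior odds = 0.99/0.01 = 99.
Require 18ⁿ ≥ 99 ÷ (57/943) = 31119/19.
18² = 324 falls short of 31119/19 but 18³ = 5832 reaches it, so n = 3.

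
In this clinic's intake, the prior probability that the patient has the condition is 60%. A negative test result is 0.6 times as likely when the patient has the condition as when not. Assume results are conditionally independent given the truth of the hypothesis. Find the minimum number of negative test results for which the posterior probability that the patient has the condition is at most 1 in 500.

Prior odds: 0.6 ÷ 0.4 = 1.5.
Likelihood ratio per negative test result = 0.6.
Target odds: 0.002 ÷ 0.998 = 1/499.
Need 1.5 × 0.6ⁿ ≤ 1/499, i.e. 0.6ⁿ ≤ 2/1497.
0.6¹² = 531441/244140625 is still above 2/1497 but 0.6¹³ ≈0.00130607 is at or below it, so n = 13.

13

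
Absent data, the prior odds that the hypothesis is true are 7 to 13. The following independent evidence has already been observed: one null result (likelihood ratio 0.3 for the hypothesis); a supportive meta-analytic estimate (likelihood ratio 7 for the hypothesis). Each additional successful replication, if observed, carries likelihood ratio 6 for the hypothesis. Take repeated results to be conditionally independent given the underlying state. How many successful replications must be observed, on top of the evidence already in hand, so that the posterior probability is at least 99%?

3

Prior odds = 7/13.
Combined Bayes factor of the evidence already in hand = 0.3 × 7 = 2.1.
Odds after that evidence = (7/13) × 2.1 = 147/130.
Target odds = 0.99/0.01 = 99.
Need 6ⁿ ≥ 99 ÷ (147/130) = 4290/49.
6² = 36 falls short of 4290/49 but 6³ = 216 reaches it, so n = 3.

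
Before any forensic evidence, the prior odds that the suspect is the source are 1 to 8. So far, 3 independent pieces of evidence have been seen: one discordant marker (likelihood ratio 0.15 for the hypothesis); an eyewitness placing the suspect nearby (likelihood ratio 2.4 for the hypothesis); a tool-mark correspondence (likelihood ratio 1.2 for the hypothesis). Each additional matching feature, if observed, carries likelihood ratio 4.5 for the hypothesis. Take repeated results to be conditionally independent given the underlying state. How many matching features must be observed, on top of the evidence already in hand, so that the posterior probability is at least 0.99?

5

Prior odds = 0.125.
Combined Bayes factor of the evidence already in hand = 0.15 × 2.4 × 1.2 = 0.432.
Odds after that evidence = 0.125 × 0.432 = 0.054.
Target odds = 0.99/0.01 = 99.
Need 4.5ⁿ ≥ 99 ÷ 0.054 = 5500/3.
4.5⁴ = 410.0625 falls short of 5500/3 but 4.5⁵ = 1845.28125 reaches it, so n = 5.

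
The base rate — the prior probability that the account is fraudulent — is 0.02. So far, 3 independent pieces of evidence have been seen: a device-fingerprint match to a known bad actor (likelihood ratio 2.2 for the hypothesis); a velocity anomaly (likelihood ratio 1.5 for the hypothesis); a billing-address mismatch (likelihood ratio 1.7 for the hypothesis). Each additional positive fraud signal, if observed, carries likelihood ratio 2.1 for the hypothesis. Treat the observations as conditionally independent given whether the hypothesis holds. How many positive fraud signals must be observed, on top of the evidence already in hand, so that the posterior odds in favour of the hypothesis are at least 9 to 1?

Prior odds = 0.02/0.98 = 1/49.
Combined Bayes factor of the evidence already in hand = 2.2 × 1.5 × 1.7 = 5.61.
Odds after that evidence = (1/49) × 5.61 = 561/4900.
Target odds = 9.
Need 2.1ⁿ ≥ 9 ÷ (561/4900) = 14700/187.
2.1⁵ = 4084101/100000 falls short of 14700/187 but 2.1⁶ = 85766121/1000000 reaches it, so n = 6.

6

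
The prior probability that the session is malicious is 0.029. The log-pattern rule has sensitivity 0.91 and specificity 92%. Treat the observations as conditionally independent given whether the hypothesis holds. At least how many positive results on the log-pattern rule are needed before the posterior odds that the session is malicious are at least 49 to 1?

4

Prior odds = 0.029/0.971 = 29/971.
False-positive rate = 1 − 0.92 = 0.08; likelihood ratio of a positive = 0.91/0.08 = 11.375.
Target odds = 49.
Need (29/971) × 11.375ⁿ ≥ 49, i.e. 11.375ⁿ ≥ 47579/29.
11.375³ = 753571/512 falls short of 47579/29 but 11.375⁴ = 68574961/4096 reaches it, so n = 4.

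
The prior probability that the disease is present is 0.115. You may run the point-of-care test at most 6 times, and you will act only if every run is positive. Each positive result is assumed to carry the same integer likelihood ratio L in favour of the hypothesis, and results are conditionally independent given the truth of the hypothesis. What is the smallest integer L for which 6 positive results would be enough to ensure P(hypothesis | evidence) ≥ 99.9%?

5

Prior odds = 0.115/0.885 = 23/177.
Target odds = 0.999/0.001 = 999.
Need L⁶ ≥ 999 ÷ (23/177) = 176823/23.
4⁶ = 4096 < 176823/23 ≤ 15625 = 5⁶, so L = 5.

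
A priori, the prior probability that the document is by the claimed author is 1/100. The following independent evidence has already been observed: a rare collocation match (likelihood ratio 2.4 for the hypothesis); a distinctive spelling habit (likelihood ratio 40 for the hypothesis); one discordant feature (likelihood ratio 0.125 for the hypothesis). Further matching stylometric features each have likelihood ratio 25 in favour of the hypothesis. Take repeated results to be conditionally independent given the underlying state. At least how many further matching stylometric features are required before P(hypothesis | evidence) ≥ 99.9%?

3

Prior odds = 0.01/0.99 = 1/99.
Combined Bayes factor of the evidence already in hand = 2.4 × 40 × 0.125 = 12.
Odds after that evidence = (1/99) × 12 = 4/33.
Target odds = 0.999/0.001 = 999.
Need 25ⁿ ≥ 999 ÷ (4/33) = 8241.75.
25² = 625 falls short of 8241.75 but 25³ = 15625 reaches it, so n = 3.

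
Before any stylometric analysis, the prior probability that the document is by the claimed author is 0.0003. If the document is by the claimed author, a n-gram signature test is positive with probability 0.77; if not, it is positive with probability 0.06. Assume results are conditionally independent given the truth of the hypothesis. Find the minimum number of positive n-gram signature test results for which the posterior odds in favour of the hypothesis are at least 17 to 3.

Prior odds = 0.0003/0.9997 = 3/9997.
Likelihood ratio of a positive = 0.77/0.06 = 77/6.
Target odds = 17/3.
Need (3/9997) × (77/6)ⁿ ≥ 17/3, i.e. (77/6)ⁿ ≥ 169949/9.
(77/6)³ = 456533/216 falls short of 169949/9 but (77/6)⁴ = 35153041/1296 reaches it, so n = 4.

4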